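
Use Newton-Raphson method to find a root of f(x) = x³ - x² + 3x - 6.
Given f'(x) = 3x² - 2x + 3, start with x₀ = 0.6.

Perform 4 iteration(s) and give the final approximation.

f(x) = x³ - x² + 3x - 6
f'(x) = 3x² - 2x + 3
x₀ = 0.6

Newton-Raphson formula: x_{n+1} = x_n - f(x_n)/f'(x_n)

Iteration 1:
  f(0.600000) = -4.344000
  f'(0.600000) = 2.880000
  x_1 = 0.600000 - (-4.344000)/2.880000 = 2.108333
Iteration 2:
  f(2.108333) = 5.251619
  f'(2.108333) = 12.118542
  x_2 = 2.108333 - 5.251619/12.118542 = 1.674979
Iteration 3:
  f(1.674979) = 0.918630
  f'(1.674979) = 8.066709
  x_3 = 1.674979 - 0.918630/8.066709 = 1.561100
Iteration 4:
  f(1.561100) = 0.050720
  f'(1.561100) = 7.188901
  x_4 = 1.561100 - 0.050720/7.188901 = 1.554045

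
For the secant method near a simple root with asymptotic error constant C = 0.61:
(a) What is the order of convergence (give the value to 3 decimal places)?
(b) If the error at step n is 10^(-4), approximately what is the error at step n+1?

(a) Secant method has superlinear convergence with order φ = (1+√5)/2 ≈ 1.618.
    This means |e_{n+1}| ≈ C|e_n|^1.618.

(b) With |e_n| = 10^(-4) and C = 0.61:
    |e_{n+1}| ≈ 0.61 × (10^(-4))^1.618 = 0.61 × 10^(-6.47)

(a) ≈ 1.618 (golden ratio); (b) |e_{n+1}| ≈ 2.057e-07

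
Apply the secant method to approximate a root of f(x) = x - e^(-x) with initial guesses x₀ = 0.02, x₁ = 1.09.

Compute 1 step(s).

f(x) = x - e^(-x)
x₀ = 0.02, x₁ = 1.09

Secant formula: x_{n+1} = x_n - f(x_n)(x_n - x_{n-1})/(f(x_n) - f(x_{n-1}))

Iteration 1:
  f(0.020000) = -0.960199
  f(1.090000) = 0.753784
  x_2 = 1.090000 - 0.753784×(1.090000 - 0.020000)/(0.753784 - (-0.960199))
       = 0.619430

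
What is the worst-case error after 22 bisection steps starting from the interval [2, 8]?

Bisection error bound: |error| ≤ (b-a)/2^n
|error| ≤ (8 - 2)/2^22 = 6/2^22
|error| ≤ 0.0000014305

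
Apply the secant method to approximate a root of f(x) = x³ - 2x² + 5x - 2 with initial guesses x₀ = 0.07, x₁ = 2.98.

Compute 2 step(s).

f(x) = x³ - 2x² + 5x - 2
x₀ = 0.07, x₁ = 2.98

Secant formula: x_{n+1} = x_n - f(x_n)(x_n - x_{n-1})/(f(x_n) - f(x_{n-1}))

Iteration 1:
  f(0.070000) = -1.659457
  f(2.980000) = 21.602792
  x_2 = 2.980000 - 21.602792×(2.980000 - 0.070000)/(21.602792 - (-1.659457))
       = 0.277590
Iteration 2:
  f(2.980000) = 21.602792
  f(0.277590) = -0.744771
  x_3 = 0.277590 - (-0.744771)×(0.277590 - 2.980000)/(-0.744771 - 21.602792)
       = 0.367653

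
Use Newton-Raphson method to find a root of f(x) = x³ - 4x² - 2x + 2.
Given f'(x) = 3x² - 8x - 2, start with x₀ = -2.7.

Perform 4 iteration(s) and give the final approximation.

f(x) = x³ - 4x² - 2x + 2
f'(x) = 3x² - 8x - 2
x₀ = -2.7

Newton-Raphson formula: x_{n+1} = x_n - f(x_n)/f'(x_n)

Iteration 1:
  f(-2.700000) = -41.443000
  f'(-2.700000) = 41.470000
  x_1 = -2.700000 - (-41.443000)/41.470000 = -1.700651
Iteration 2:
  f(-1.700651) = -11.086201
  f'(-1.700651) = 20.281851
  x_2 = -1.700651 - (-11.086201)/20.281851 = -1.154044
Iteration 3:
  f(-1.154044) = -2.556159
  f'(-1.154044) = 11.227806
  x_3 = -1.154044 - (-2.556159)/11.227806 = -0.926381
Iteration 4:
  f(-0.926381) = -0.374967
  f'(-0.926381) = 7.985591
  x_4 = -0.926381 - (-0.374967)/7.985591 = -0.879425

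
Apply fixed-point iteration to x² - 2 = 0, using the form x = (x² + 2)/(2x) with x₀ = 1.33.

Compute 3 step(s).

Equation: x² - 2 = 0
Fixed-point form: x = (x² + 2)/(2x)
x₀ = 1.33

x_1 = g(1.330000) = 1.416880
x_2 = g(1.416880) = 1.414216
x_3 = g(1.414216) = 1.414214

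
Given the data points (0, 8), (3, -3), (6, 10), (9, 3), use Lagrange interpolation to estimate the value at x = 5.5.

Lagrange interpolation formula:
P(x) = Σ yᵢ × Lᵢ(x)
where Lᵢ(x) = Π_{j≠i} (x - xⱼ)/(xᵢ - xⱼ)

L_0(5.5) = (5.5 - 3)/(0 - 3) × (5.5 - 6)/(0 - 6) × (5.5 - 9)/(0 - 9) = -0.027006
L_1(5.5) = (5.5 - 0)/(3 - 0) × (5.5 - 6)/(3 - 6) × (5.5 - 9)/(3 - 9) = 0.178241
L_2(5.5) = (5.5 - 0)/(6 - 0) × (5.5 - 3)/(6 - 3) × (5.5 - 9)/(6 - 9) = 0.891204
L_3(5.5) = (5.5 - 0)/(9 - 0) × (5.5 - 3)/(9 - 3) × (5.5 - 6)/(9 - 6) = -0.042438

P(5.5) = 8×L_0(5.5) + (-3)×L_1(5.5) + 10×L_2(5.5) + 3×L_3(5.5)
P(5.5) = 8.033951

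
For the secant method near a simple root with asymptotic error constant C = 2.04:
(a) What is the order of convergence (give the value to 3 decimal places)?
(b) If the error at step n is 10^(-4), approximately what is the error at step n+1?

(a) Secant method has superlinear convergence with order φ = (1+√5)/2 ≈ 1.618.
    This means |e_{n+1}| ≈ C|e_n|^1.618.

(b) With |e_n| = 10^(-4) and C = 2.04:
    |e_{n+1}| ≈ 2.04 × (10^(-4))^1.618 = 2.04 × 10^(-6.47)

(a) ≈ 1.618 (golden ratio); (b) |e_{n+1}| ≈ 6.879e-07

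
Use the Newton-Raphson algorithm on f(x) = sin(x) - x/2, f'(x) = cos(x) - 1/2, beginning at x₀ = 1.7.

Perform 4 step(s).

f(x) = sin(x) - x/2
f'(x) = cos(x) - 1/2
x₀ = 1.7

Newton-Raphson formula: x_{n+1} = x_n - f(x_n)/f'(x_n)

Iteration 1:
  f(1.700000) = 0.141665
  f'(1.700000) = -0.628844
  x_1 = 1.700000 - 0.141665/(-0.628844) = 1.925278
Iteration 2:
  f(1.925278) = -0.024812
  f'(1.925278) = -0.847104
  x_2 = 1.925278 - (-0.024812)/(-0.847104) = 1.895987
Iteration 3:
  f(1.895987) = -0.000404
  f'(1.895987) = -0.819490
  x_3 = 1.895987 - (-0.000404)/(-0.819490) = 1.895494
Iteration 4:
  f(1.895494) = 0.000000
  f'(1.895494) = -0.819023
  x_4 = 1.895494 - 0.000000/(-0.819023) = 1.895494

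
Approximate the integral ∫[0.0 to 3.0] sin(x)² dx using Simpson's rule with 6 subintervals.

f(x) = sin(x)²
a = 0.0, b = 3.0, n = 6
h = (b - a)/n = 0.500000

Simpson's rule: (h/3)[f(x₀) + 4f(x₁) + 2f(x₂) + ... + f(xₙ)]

x_0 = 0.0000, f(x_0) = 0.000000, coefficient = 1
x_1 = 0.5000, f(x_1) = 0.229849, coefficient = 4
x_2 = 1.0000, f(x_2) = 0.708073, coefficient = 2
x_3 = 1.5000, f(x_3) = 0.994996, coefficient = 4
x_4 = 2.0000, f(x_4) = 0.826822, coefficient = 2
x_5 = 2.5000, f(x_5) = 0.358169, coefficient = 4
x_6 = 3.0000, f(x_6) = 0.019915, coefficient = 1

I ≈ (0.500000/3) × 9.421761 = 1.570294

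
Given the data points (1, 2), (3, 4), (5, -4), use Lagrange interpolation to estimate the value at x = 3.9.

Lagrange interpolation formula:
P(x) = Σ yᵢ × Lᵢ(x)
where Lᵢ(x) = Π_{j≠i} (x - xⱼ)/(xᵢ - xⱼ)

L_0(3.9) = (3.9 - 3)/(1 - 3) × (3.9 - 5)/(1 - 5) = -0.123750
L_1(3.9) = (3.9 - 1)/(3 - 1) × (3.9 - 5)/(3 - 5) = 0.797500
L_2(3.9) = (3.9 - 1)/(5 - 1) × (3.9 - 3)/(5 - 3) = 0.326250

P(3.9) = 2×L_0(3.9) + 4×L_1(3.9) + (-4)×L_2(3.9)
P(3.9) = 1.637500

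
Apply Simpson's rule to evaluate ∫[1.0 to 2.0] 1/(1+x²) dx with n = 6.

f(x) = 1/(1+x²)
a = 1.0, b = 2.0, n = 6
h = (b - a)/n = 0.166667

Simpson's rule: (h/3)[f(x₀) + 4f(x₁) + 2f(x₂) + ... + f(xₙ)]

x_0 = 1.0000, f(x_0) = 0.500000, coefficient = 1
x_1 = 1.1667, f(x_1) = 0.423529, coefficient = 4
x_2 = 1.3333, f(x_2) = 0.360000, coefficient = 2
x_3 = 1.5000, f(x_3) = 0.307692, coefficient = 4
x_4 = 1.6667, f(x_4) = 0.264706, coefficient = 2
x_5 = 1.8333, f(x_5) = 0.229299, coefficient = 4
x_6 = 2.0000, f(x_6) = 0.200000, coefficient = 1

I ≈ (0.166667/3) × 5.791496 = 0.321750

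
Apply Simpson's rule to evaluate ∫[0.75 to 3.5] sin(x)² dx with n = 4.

f(x) = sin(x)²
a = 0.75, b = 3.5, n = 4
h = (b - a)/n = 0.687500

Simpson's rule: (h/3)[f(x₀) + 4f(x₁) + 2f(x₂) + ... + f(xₙ)]

x_0 = 0.7500, f(x_0) = 0.464631, coefficient = 1
x_1 = 1.4375, f(x_1) = 0.982337, coefficient = 4
x_2 = 2.1250, f(x_2) = 0.723044, coefficient = 2
x_3 = 2.8125, f(x_3) = 0.104448, coefficient = 4
x_4 = 3.5000, f(x_4) = 0.123049, coefficient = 1

I ≈ (0.687500/3) × 6.380909 = 1.462292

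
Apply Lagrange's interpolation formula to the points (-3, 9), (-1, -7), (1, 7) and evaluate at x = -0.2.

Lagrange interpolation formula:
P(x) = Σ yᵢ × Lᵢ(x)
where Lᵢ(x) = Π_{j≠i} (x - xⱼ)/(xᵢ - xⱼ)

L_0(-0.2) = (-0.2 - (-1))/(-3 - (-1)) × (-0.2 - 1)/(-3 - 1) = -0.120000
L_1(-0.2) = (-0.2 - (-3))/(-1 - (-3)) × (-0.2 - 1)/(-1 - 1) = 0.840000
L_2(-0.2) = (-0.2 - (-3))/(1 - (-3)) × (-0.2 - (-1))/(1 - (-1)) = 0.280000

P(-0.2) = 9×L_0(-0.2) + (-7)×L_1(-0.2) + 7×L_2(-0.2)
P(-0.2) = -5.000000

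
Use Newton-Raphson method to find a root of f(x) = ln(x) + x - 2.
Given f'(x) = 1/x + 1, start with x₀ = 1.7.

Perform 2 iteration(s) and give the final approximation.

f(x) = ln(x) + x - 2
f'(x) = 1/x + 1
x₀ = 1.7

Newton-Raphson formula: x_{n+1} = x_n - f(x_n)/f'(x_n)

Iteration 1:
  f(1.700000) = 0.230628
  f'(1.700000) = 1.588235
  x_1 = 1.700000 - 0.230628/1.588235 = 1.554790
Iteration 2:
  f(1.554790) = -0.003870
  f'(1.554790) = 1.643174
  x_2 = 1.554790 - (-0.003870)/1.643174 = 1.557145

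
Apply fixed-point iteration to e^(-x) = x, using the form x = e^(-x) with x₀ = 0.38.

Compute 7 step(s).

Equation: e^(-x) = x
Fixed-point form: x = e^(-x)
x₀ = 0.38

x_1 = g(0.380000) = 0.683861
x_2 = g(0.683861) = 0.504665
x_3 = g(0.504665) = 0.603708
x_4 = g(0.603708) = 0.546780
x_5 = g(0.546780) = 0.578810
x_6 = g(0.578810) = 0.560565
x_7 = g(0.560565) = 0.570887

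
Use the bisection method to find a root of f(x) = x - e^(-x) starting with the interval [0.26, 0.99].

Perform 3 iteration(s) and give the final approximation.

f(x) = x - e^(-x)
Initial interval: [0.26, 0.99]

Iteration 1:
  c_1 = (0.260000 + 0.990000)/2 = 0.625000
  f(c_1) = f(0.625000) = 0.089739
  f(a) × f(c) < 0, new interval: [0.260000, 0.625000]
Iteration 2:
  c_2 = (0.260000 + 0.625000)/2 = 0.442500
  f(c_2) = f(0.442500) = -0.199928
  f(a) × f(c) ≥ 0, new interval: [0.442500, 0.625000]
Iteration 3:
  c_3 = (0.442500 + 0.625000)/2 = 0.533750
  f(c_3) = f(0.533750) = -0.052652
  f(a) × f(c) ≥ 0, new interval: [0.533750, 0.625000]

After 3 iteration(s), the approximation is c_3 = 0.533750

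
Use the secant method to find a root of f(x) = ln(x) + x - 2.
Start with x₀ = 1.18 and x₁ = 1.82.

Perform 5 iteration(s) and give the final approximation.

f(x) = ln(x) + x - 2
x₀ = 1.18, x₁ = 1.82

Secant formula: x_{n+1} = x_n - f(x_n)(x_n - x_{n-1})/(f(x_n) - f(x_{n-1}))

Iteration 1:
  f(1.180000) = -0.654486
  f(1.820000) = 0.418837
  x_2 = 1.820000 - 0.418837×(1.820000 - 1.180000)/(0.418837 - (-0.654486))
       = 1.570256
Iteration 2:
  f(1.820000) = 0.418837
  f(1.570256) = 0.021495
  x_3 = 1.570256 - 0.021495×(1.570256 - 1.820000)/(0.021495 - 0.418837)
       = 1.556746
Iteration 3:
  f(1.570256) = 0.021495
  f(1.556746) = -0.000657
  x_4 = 1.556746 - (-0.000657)×(1.556746 - 1.570256)/(-0.000657 - 0.021495)
       = 1.557146
Iteration 4:
  f(1.556746) = -0.000657
  f(1.557146) = 0.000001
  x_5 = 1.557146 - 0.000001×(1.557146 - 1.556746)/(0.000001 - (-0.000657))
       = 1.557146
Iteration 5:
  f(1.557146) = 0.000001
  f(1.557146) = 0.000000
  x_6 = 1.557146 - 0.000000×(1.557146 - 1.557146)/(0.000000 - 0.000001)
       = 1.557146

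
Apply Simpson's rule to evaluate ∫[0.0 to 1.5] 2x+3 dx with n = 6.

f(x) = 2x+3
a = 0.0, b = 1.5, n = 6
h = (b - a)/n = 0.250000

Simpson's rule: (h/3)[f(x₀) + 4f(x₁) + 2f(x₂) + ... + f(xₙ)]

x_0 = 0.0000, f(x_0) = 3.000000, coefficient = 1
x_1 = 0.2500, f(x_1) = 3.500000, coefficient = 4
x_2 = 0.5000, f(x_2) = 4.000000, coefficient = 2
x_3 = 0.7500, f(x_3) = 4.500000, coefficient = 4
x_4 = 1.0000, f(x_4) = 5.000000, coefficient = 2
x_5 = 1.2500, f(x_5) = 5.500000, coefficient = 4
x_6 = 1.5000, f(x_6) = 6.000000, coefficient = 1

I ≈ (0.250000/3) × 81.000000 = 6.750000
Exact value: 6.750000
Error: 0.000000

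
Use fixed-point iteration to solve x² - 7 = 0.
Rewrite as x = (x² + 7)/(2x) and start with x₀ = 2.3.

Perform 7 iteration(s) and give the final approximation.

Equation: x² - 7 = 0
Fixed-point form: x = (x² + 7)/(2x)
x₀ = 2.3

x_1 = g(2.300000) = 2.671739
x_2 = g(2.671739) = 2.645878
x_3 = g(2.645878) = 2.645751
x_4 = g(2.645751) = 2.645751
x_5 = g(2.645751) = 2.645751
x_6 = g(2.645751) = 2.645751
x_7 = g(2.645751) = 2.645751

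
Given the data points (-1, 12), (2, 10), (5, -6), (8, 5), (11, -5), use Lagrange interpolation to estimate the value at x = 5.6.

Lagrange interpolation formula:
P(x) = Σ yᵢ × Lᵢ(x)
where Lᵢ(x) = Π_{j≠i} (x - xⱼ)/(xᵢ - xⱼ)

L_0(5.6) = (5.6 - 2)/(-1 - 2) × (5.6 - 5)/(-1 - 5) × (5.6 - 8)/(-1 - 8) × (5.6 - 11)/(-1 - 11) = 0.014400
L_1(5.6) = (5.6 - (-1))/(2 - (-1)) × (5.6 - 5)/(2 - 5) × (5.6 - 8)/(2 - 8) × (5.6 - 11)/(2 - 11) = -0.105600
L_2(5.6) = (5.6 - (-1))/(5 - (-1)) × (5.6 - 2)/(5 - 2) × (5.6 - 8)/(5 - 8) × (5.6 - 11)/(5 - 11) = 0.950400
L_3(5.6) = (5.6 - (-1))/(8 - (-1)) × (5.6 - 2)/(8 - 2) × (5.6 - 5)/(8 - 5) × (5.6 - 11)/(8 - 11) = 0.158400
L_4(5.6) = (5.6 - (-1))/(11 - (-1)) × (5.6 - 2)/(11 - 2) × (5.6 - 5)/(11 - 5) × (5.6 - 8)/(11 - 8) = -0.017600

P(5.6) = 12×L_0(5.6) + 10×L_1(5.6) + (-6)×L_2(5.6) + 5×L_3(5.6) + (-5)×L_4(5.6)
P(5.6) = -5.705600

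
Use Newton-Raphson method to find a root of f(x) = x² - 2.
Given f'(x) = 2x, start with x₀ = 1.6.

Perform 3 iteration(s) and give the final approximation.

f(x) = x² - 2
f'(x) = 2x
x₀ = 1.6

Newton-Raphson formula: x_{n+1} = x_n - f(x_n)/f'(x_n)

Iteration 1:
  f(1.600000) = 0.560000
  f'(1.600000) = 3.200000
  x_1 = 1.600000 - 0.560000/3.200000 = 1.425000
Iteration 2:
  f(1.425000) = 0.030625
  f'(1.425000) = 2.850000
  x_2 = 1.425000 - 0.030625/2.850000 = 1.414254
Iteration 3:
  f(1.414254) = 0.000115
  f'(1.414254) = 2.828509
  x_3 = 1.414254 - 0.000115/2.828509 = 1.414214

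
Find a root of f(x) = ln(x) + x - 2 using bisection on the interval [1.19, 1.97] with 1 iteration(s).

f(x) = ln(x) + x - 2
Initial interval: [1.19, 1.97]

Iteration 1:
  c_1 = (1.190000 + 1.970000)/2 = 1.580000
  f(c_1) = f(1.580000) = 0.037425
  f(a) × f(c) < 0, new interval: [1.190000, 1.580000]

After 1 iteration(s), the approximation is c_1 = 1.580000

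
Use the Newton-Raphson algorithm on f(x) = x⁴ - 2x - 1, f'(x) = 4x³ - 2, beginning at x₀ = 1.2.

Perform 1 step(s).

f(x) = x⁴ - 2x - 1
f'(x) = 4x³ - 2
x₀ = 1.2

Newton-Raphson formula: x_{n+1} = x_n - f(x_n)/f'(x_n)

Iteration 1:
  f(1.200000) = -1.326400
  f'(1.200000) = 4.912000
  x_1 = 1.200000 - (-1.326400)/4.912000 = 1.470033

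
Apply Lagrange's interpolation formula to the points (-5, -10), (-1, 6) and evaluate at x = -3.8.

Lagrange interpolation formula:
P(x) = Σ yᵢ × Lᵢ(x)
where Lᵢ(x) = Π_{j≠i} (x - xⱼ)/(xᵢ - xⱼ)

L_0(-3.8) = (-3.8 - (-1))/(-5 - (-1)) = 0.700000
L_1(-3.8) = (-3.8 - (-5))/(-1 - (-5)) = 0.300000

P(-3.8) = (-10)×L_0(-3.8) + 6×L_1(-3.8)
P(-3.8) = -5.200000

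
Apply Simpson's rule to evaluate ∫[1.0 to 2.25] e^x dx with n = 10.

f(x) = e^x
a = 1.0, b = 2.25, n = 10
h = (b - a)/n = 0.125000

Simpson's rule: (h/3)[f(x₀) + 4f(x₁) + 2f(x₂) + ... + f(xₙ)]

x_0 = 1.0000, f(x_0) = 2.718282, coefficient = 1
x_1 = 1.1250, f(x_1) = 3.080217, coefficient = 4
x_2 = 1.2500, f(x_2) = 3.490343, coefficient = 2
x_3 = 1.3750, f(x_3) = 3.955077, coefficient = 4
x_4 = 1.5000, f(x_4) = 4.481689, coefficient = 2
x_5 = 1.6250, f(x_5) = 5.078419, coefficient = 4
x_6 = 1.7500, f(x_6) = 5.754603, coefficient = 2
x_7 = 1.8750, f(x_7) = 6.520819, coefficient = 4
x_8 = 2.0000, f(x_8) = 7.389056, coefficient = 2
x_9 = 2.1250, f(x_9) = 8.372897, coefficient = 4
x_10 = 2.2500, f(x_10) = 9.487736, coefficient = 1

I ≈ (0.125000/3) × 162.467116 = 6.769463
Exact value: 6.769454
Error: 0.000009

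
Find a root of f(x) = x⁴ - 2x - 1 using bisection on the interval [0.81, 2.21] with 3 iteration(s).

f(x) = x⁴ - 2x - 1
Initial interval: [0.81, 2.21]

Iteration 1:
  c_1 = (0.810000 + 2.210000)/2 = 1.510000
  f(c_1) = f(1.510000) = 1.178856
  f(a) × f(c) < 0, new interval: [0.810000, 1.510000]
Iteration 2:
  c_2 = (0.810000 + 1.510000)/2 = 1.160000
  f(c_2) = f(1.160000) = -1.509361
  f(a) × f(c) ≥ 0, new interval: [1.160000, 1.510000]
Iteration 3:
  c_3 = (1.160000 + 1.510000)/2 = 1.335000
  f(c_3) = f(1.335000) = -0.493674
  f(a) × f(c) ≥ 0, new interval: [1.335000, 1.510000]

After 3 iteration(s), the approximation is c_3 = 1.335000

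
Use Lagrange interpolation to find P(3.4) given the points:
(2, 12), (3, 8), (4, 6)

Lagrange interpolation formula:
P(x) = Σ yᵢ × Lᵢ(x)
where Lᵢ(x) = Π_{j≠i} (x - xⱼ)/(xᵢ - xⱼ)

L_0(3.4) = (3.4 - 3)/(2 - 3) × (3.4 - 4)/(2 - 4) = -0.120000
L_1(3.4) = (3.4 - 2)/(3 - 2) × (3.4 - 4)/(3 - 4) = 0.840000
L_2(3.4) = (3.4 - 2)/(4 - 2) × (3.4 - 3)/(4 - 3) = 0.280000

P(3.4) = 12×L_0(3.4) + 8×L_1(3.4) + 6×L_2(3.4)
P(3.4) = 6.960000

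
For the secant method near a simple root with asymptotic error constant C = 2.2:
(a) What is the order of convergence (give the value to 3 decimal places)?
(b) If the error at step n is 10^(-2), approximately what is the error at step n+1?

(a) Secant method has superlinear convergence with order φ = (1+√5)/2 ≈ 1.618.
    This means |e_{n+1}| ≈ C|e_n|^1.618.

(b) With |e_n| = 10^(-2) and C = 2.2:
    |e_{n+1}| ≈ 2.2 × (10^(-2))^1.618 = 2.2 × 10^(-3.24)

(a) ≈ 1.618 (golden ratio); (b) |e_{n+1}| ≈ 1.277e-03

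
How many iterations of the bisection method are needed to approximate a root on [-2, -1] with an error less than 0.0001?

We need (b-a)/2^n ≤ 0.0001
(-1 - (-2))/2^n ≤ 0.0001
1/2^n ≤ 0.0001
2^n ≥ 10000
n ≥ log₂(10000) = 13.29
n ≥ 14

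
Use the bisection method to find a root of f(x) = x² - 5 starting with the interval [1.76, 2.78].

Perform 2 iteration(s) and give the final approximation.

f(x) = x² - 5
Initial interval: [1.76, 2.78]

Iteration 1:
  c_1 = (1.760000 + 2.780000)/2 = 2.270000
  f(c_1) = f(2.270000) = 0.152900
  f(a) × f(c) < 0, new interval: [1.760000, 2.270000]
Iteration 2:
  c_2 = (1.760000 + 2.270000)/2 = 2.015000
  f(c_2) = f(2.015000) = -0.939775
  f(a) × f(c) ≥ 0, new interval: [2.015000, 2.270000]

After 2 iteration(s), the approximation is c_2 = 2.015000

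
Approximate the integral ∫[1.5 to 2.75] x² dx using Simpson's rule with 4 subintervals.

f(x) = x²
a = 1.5, b = 2.75, n = 4
h = (b - a)/n = 0.312500

Simpson's rule: (h/3)[f(x₀) + 4f(x₁) + 2f(x₂) + ... + f(xₙ)]

x_0 = 1.5000, f(x_0) = 2.250000, coefficient = 1
x_1 = 1.8125, f(x_1) = 3.285156, coefficient = 4
x_2 = 2.1250, f(x_2) = 4.515625, coefficient = 2
x_3 = 2.4375, f(x_3) = 5.941406, coefficient = 4
x_4 = 2.7500, f(x_4) = 7.562500, coefficient = 1

I ≈ (0.312500/3) × 55.750000 = 5.807292
Exact value: 5.807292
Error: 0.000000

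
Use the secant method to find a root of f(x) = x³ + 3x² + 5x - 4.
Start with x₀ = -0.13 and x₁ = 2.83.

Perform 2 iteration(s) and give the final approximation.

f(x) = x³ + 3x² + 5x - 4
x₀ = -0.13, x₁ = 2.83

Secant formula: x_{n+1} = x_n - f(x_n)(x_n - x_{n-1})/(f(x_n) - f(x_{n-1}))

Iteration 1:
  f(-0.130000) = -4.601497
  f(2.830000) = 56.841887
  x_2 = 2.830000 - 56.841887×(2.830000 - (-0.130000))/(56.841887 - (-4.601497))
       = 0.091674
Iteration 2:
  f(2.830000) = 56.841887
  f(0.091674) = -3.515644
  x_3 = 0.091674 - (-3.515644)×(0.091674 - 2.830000)/(-3.515644 - 56.841887)
       = 0.251174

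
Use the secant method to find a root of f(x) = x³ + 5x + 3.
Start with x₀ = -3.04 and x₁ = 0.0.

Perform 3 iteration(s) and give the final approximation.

f(x) = x³ + 5x + 3
x₀ = -3.04, x₁ = 0.0

Secant formula: x_{n+1} = x_n - f(x_n)(x_n - x_{n-1})/(f(x_n) - f(x_{n-1}))

Iteration 1:
  f(-3.040000) = -40.294464
  f(0.000000) = 3.000000
  x_2 = 0.000000 - 3.000000×(0.000000 - (-3.040000))/(3.000000 - (-40.294464))
       = -0.210650
Iteration 2:
  f(0.000000) = 3.000000
  f(-0.210650) = 1.937400
  x_3 = -0.210650 - 1.937400×(-0.210650 - 0.000000)/(1.937400 - 3.000000)
       = -0.594722
Iteration 3:
  f(-0.210650) = 1.937400
  f(-0.594722) = -0.183960
  x_4 = -0.594722 - (-0.183960)×(-0.594722 - (-0.210650))/(-0.183960 - 1.937400)
       = -0.561416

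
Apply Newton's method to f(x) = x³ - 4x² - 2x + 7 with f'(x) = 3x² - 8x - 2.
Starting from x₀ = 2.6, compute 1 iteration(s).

f(x) = x³ - 4x² - 2x + 7
f'(x) = 3x² - 8x - 2
x₀ = 2.6

Newton-Raphson formula: x_{n+1} = x_n - f(x_n)/f'(x_n)

Iteration 1:
  f(2.600000) = -7.664000
  f'(2.600000) = -2.520000
  x_1 = 2.600000 - (-7.664000)/(-2.520000) = -0.441270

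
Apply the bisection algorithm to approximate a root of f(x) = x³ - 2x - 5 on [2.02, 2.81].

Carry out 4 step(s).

f(x) = x³ - 2x - 5
Initial interval: [2.02, 2.81]

Iteration 1:
  c_1 = (2.020000 + 2.810000)/2 = 2.415000
  f(c_1) = f(2.415000) = 4.254823
  f(a) × f(c) < 0, new interval: [2.020000, 2.415000]
Iteration 2:
  c_2 = (2.020000 + 2.415000)/2 = 2.217500
  f(c_2) = f(2.217500) = 1.469127
  f(a) × f(c) < 0, new interval: [2.020000, 2.217500]
Iteration 3:
  c_3 = (2.020000 + 2.217500)/2 = 2.118750
  f(c_3) = f(2.118750) = 0.273784
  f(a) × f(c) < 0, new interval: [2.020000, 2.118750]
Iteration 4:
  c_4 = (2.020000 + 2.118750)/2 = 2.069375
  f(c_4) = f(2.069375) = -0.277039
  f(a) × f(c) ≥ 0, new interval: [2.069375, 2.118750]

After 4 iteration(s), the approximation is c_4 = 2.069375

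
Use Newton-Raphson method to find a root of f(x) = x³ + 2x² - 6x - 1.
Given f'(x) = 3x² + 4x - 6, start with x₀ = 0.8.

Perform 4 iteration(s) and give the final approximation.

f(x) = x³ + 2x² - 6x - 1
f'(x) = 3x² + 4x - 6
x₀ = 0.8

Newton-Raphson formula: x_{n+1} = x_n - f(x_n)/f'(x_n)

Iteration 1:
  f(0.800000) = -4.008000
  f'(0.800000) = -0.880000
  x_1 = 0.800000 - (-4.008000)/(-0.880000) = -3.754545
Iteration 2:
  f(-3.754545) = -3.205873
  f'(-3.754545) = 21.271653
  x_2 = -3.754545 - (-3.205873)/21.271653 = -3.603834
Iteration 3:
  f(-3.603834) = -0.206989
  f'(-3.603834) = 18.547530
  x_3 = -3.603834 - (-0.206989)/18.547530 = -3.592674
Iteration 4:
  f(-3.592674) = -0.001096
  f'(-3.592674) = 18.351232
  x_4 = -3.592674 - (-0.001096)/18.351232 = -3.592615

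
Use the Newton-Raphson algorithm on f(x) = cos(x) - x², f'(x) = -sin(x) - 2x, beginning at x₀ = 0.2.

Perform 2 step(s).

f(x) = cos(x) - x²
f'(x) = -sin(x) - 2x
x₀ = 0.2

Newton-Raphson formula: x_{n+1} = x_n - f(x_n)/f'(x_n)

Iteration 1:
  f(0.200000) = 0.940067
  f'(0.200000) = -0.598669
  x_1 = 0.200000 - 0.940067/(-0.598669) = 1.770260
Iteration 2:
  f(1.770260) = -3.331965
  f'(1.770260) = -4.520693
  x_2 = 1.770260 - (-3.331965)/(-4.520693) = 1.033213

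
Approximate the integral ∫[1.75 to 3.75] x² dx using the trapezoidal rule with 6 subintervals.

f(x) = x²
a = 1.75, b = 3.75, n = 6
h = (b - a)/n = 0.333333

Trapezoidal rule: (h/2)[f(x₀) + 2f(x₁) + 2f(x₂) + ... + f(xₙ)]

x_0 = 1.7500, f(x_0) = 3.062500, coefficient = 1
x_1 = 2.0833, f(x_1) = 4.340278, coefficient = 2
x_2 = 2.4167, f(x_2) = 5.840278, coefficient = 2
x_3 = 2.7500, f(x_3) = 7.562500, coefficient = 2
x_4 = 3.0833, f(x_4) = 9.506944, coefficient = 2
x_5 = 3.4167, f(x_5) = 11.673611, coefficient = 2
x_6 = 3.7500, f(x_6) = 14.062500, coefficient = 1

I ≈ (0.333333/2) × 94.972222 = 15.828704
Exact value: 15.791667
Error: 0.037037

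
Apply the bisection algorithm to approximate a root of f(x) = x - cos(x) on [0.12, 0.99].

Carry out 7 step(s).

f(x) = x - cos(x)
Initial interval: [0.12, 0.99]

Iteration 1:
  c_1 = (0.120000 + 0.990000)/2 = 0.555000
  f(c_1) = f(0.555000) = -0.294900
  f(a) × f(c) ≥ 0, new interval: [0.555000, 0.990000]
Iteration 2:
  c_2 = (0.555000 + 0.990000)/2 = 0.772500
  f(c_2) = f(0.772500) = 0.056332
  f(a) × f(c) < 0, new interval: [0.555000, 0.772500]
Iteration 3:
  c_3 = (0.555000 + 0.772500)/2 = 0.663750
  f(c_3) = f(0.663750) = -0.123937
  f(a) × f(c) ≥ 0, new interval: [0.663750, 0.772500]
Iteration 4:
  c_4 = (0.663750 + 0.772500)/2 = 0.718125
  f(c_4) = f(0.718125) = -0.034916
  f(a) × f(c) ≥ 0, new interval: [0.718125, 0.772500]
Iteration 5:
  c_5 = (0.718125 + 0.772500)/2 = 0.745312
  f(c_5) = f(0.745312) = 0.010436
  f(a) × f(c) < 0, new interval: [0.718125, 0.745312]
Iteration 6:
  c_6 = (0.718125 + 0.745312)/2 = 0.731719
  f(c_6) = f(0.731719) = -0.012308
  f(a) × f(c) ≥ 0, new interval: [0.731719, 0.745312]
Iteration 7:
  c_7 = (0.731719 + 0.745312)/2 = 0.738516
  f(c_7) = f(0.738516) = -0.000953
  f(a) × f(c) ≥ 0, new interval: [0.738516, 0.745312]

After 7 iteration(s), the approximation is c_7 = 0.738516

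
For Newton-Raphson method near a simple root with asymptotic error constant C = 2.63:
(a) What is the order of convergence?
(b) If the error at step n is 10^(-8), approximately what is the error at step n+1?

(a) Newton-Raphson has quadratic (order 2) convergence near simple roots.
    This means |e_{n+1}| ≈ C|e_n|².

(b) With |e_n| = 10^(-8) and C = 2.63:
    |e_{n+1}| ≈ 2.63 × (10^(-8))² = 2.63 × 10^(-16)

(a) 2 (quadratic); (b) |e_{n+1}| ≈ 2.630e-16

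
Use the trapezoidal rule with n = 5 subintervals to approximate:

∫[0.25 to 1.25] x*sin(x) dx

f(x) = x*sin(x)
a = 0.25, b = 1.25, n = 5
h = (b - a)/n = 0.200000

Trapezoidal rule: (h/2)[f(x₀) + 2f(x₁) + 2f(x₂) + ... + f(xₙ)]

x_0 = 0.2500, f(x_0) = 0.061851, coefficient = 1
x_1 = 0.4500, f(x_1) = 0.195734, coefficient = 2
x_2 = 0.6500, f(x_2) = 0.393371, coefficient = 2
x_3 = 0.8500, f(x_3) = 0.638588, coefficient = 2
x_4 = 1.0500, f(x_4) = 0.910794, coefficient = 2
x_5 = 1.2500, f(x_5) = 1.186231, coefficient = 1

I ≈ (0.200000/2) × 5.525059 = 0.552506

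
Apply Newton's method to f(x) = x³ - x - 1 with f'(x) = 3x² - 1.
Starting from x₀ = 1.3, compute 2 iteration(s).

f(x) = x³ - x - 1
f'(x) = 3x² - 1
x₀ = 1.3

Newton-Raphson formula: x_{n+1} = x_n - f(x_n)/f'(x_n)

Iteration 1:
  f(1.300000) = -0.103000
  f'(1.300000) = 4.070000
  x_1 = 1.300000 - (-0.103000)/4.070000 = 1.325307
Iteration 2:
  f(1.325307) = 0.002514
  f'(1.325307) = 4.269317
  x_2 = 1.325307 - 0.002514/4.269317 = 1.324718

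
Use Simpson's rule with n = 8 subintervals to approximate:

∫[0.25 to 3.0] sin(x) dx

f(x) = sin(x)
a = 0.25, b = 3.0, n = 8
h = (b - a)/n = 0.343750

Simpson's rule: (h/3)[f(x₀) + 4f(x₁) + 2f(x₂) + ... + f(xₙ)]

x_0 = 0.2500, f(x_0) = 0.247404, coefficient = 1
x_1 = 0.5938, f(x_1) = 0.559473, coefficient = 4
x_2 = 0.9375, f(x_2) = 0.806081, coefficient = 2
x_3 = 1.2812, f(x_3) = 0.958374, coefficient = 4
x_4 = 1.6250, f(x_4) = 0.998531, coefficient = 2
x_5 = 1.9688, f(x_5) = 0.921856, coefficient = 4
x_6 = 2.3125, f(x_6) = 0.737319, coefficient = 2
x_7 = 2.6562, f(x_7) = 0.466511, coefficient = 4
x_8 = 3.0000, f(x_8) = 0.141120, coefficient = 1

I ≈ (0.343750/3) × 17.097243 = 1.959059
Exact value: 1.958905
Error: 0.000154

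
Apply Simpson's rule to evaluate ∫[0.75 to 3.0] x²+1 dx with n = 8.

f(x) = x²+1
a = 0.75, b = 3.0, n = 8
h = (b - a)/n = 0.281250

Simpson's rule: (h/3)[f(x₀) + 4f(x₁) + 2f(x₂) + ... + f(xₙ)]

x_0 = 0.7500, f(x_0) = 1.562500, coefficient = 1
x_1 = 1.0312, f(x_1) = 2.063477, coefficient = 4
x_2 = 1.3125, f(x_2) = 2.722656, coefficient = 2
x_3 = 1.5938, f(x_3) = 3.540039, coefficient = 4
x_4 = 1.8750, f(x_4) = 4.515625, coefficient = 2
x_5 = 2.1562, f(x_5) = 5.649414, coefficient = 4
x_6 = 2.4375, f(x_6) = 6.941406, coefficient = 2
x_7 = 2.7188, f(x_7) = 8.391602, coefficient = 4
x_8 = 3.0000, f(x_8) = 10.000000, coefficient = 1

I ≈ (0.281250/3) × 118.500000 = 11.109375
Exact value: 11.109375
Error: 0.000000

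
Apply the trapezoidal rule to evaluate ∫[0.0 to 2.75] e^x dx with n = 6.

f(x) = e^x
a = 0.0, b = 2.75, n = 6
h = (b - a)/n = 0.458333

Trapezoidal rule: (h/2)[f(x₀) + 2f(x₁) + 2f(x₂) + ... + f(xₙ)]

x_0 = 0.0000, f(x_0) = 1.000000, coefficient = 1
x_1 = 0.4583, f(x_1) = 1.581436, coefficient = 2
x_2 = 0.9167, f(x_2) = 2.500940, coefficient = 2
x_3 = 1.3750, f(x_3) = 3.955077, coefficient = 2
x_4 = 1.8333, f(x_4) = 6.254701, coefficient = 2
x_5 = 2.2917, f(x_5) = 9.891410, coefficient = 2
x_6 = 2.7500, f(x_6) = 15.642632, coefficient = 1

I ≈ (0.458333/2) × 65.009759 = 14.898070
Exact value: 14.642632
Error: 0.255438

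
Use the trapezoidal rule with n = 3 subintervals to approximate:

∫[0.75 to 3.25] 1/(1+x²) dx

f(x) = 1/(1+x²)
a = 0.75, b = 3.25, n = 3
h = (b - a)/n = 0.833333

Trapezoidal rule: (h/2)[f(x₀) + 2f(x₁) + 2f(x₂) + ... + f(xₙ)]

x_0 = 0.7500, f(x_0) = 0.640000, coefficient = 1
x_1 = 1.5833, f(x_1) = 0.285149, coefficient = 2
x_2 = 2.4167, f(x_2) = 0.146193, coefficient = 2
x_3 = 3.2500, f(x_3) = 0.086486, coefficient = 1

I ≈ (0.833333/2) × 1.589169 = 0.662154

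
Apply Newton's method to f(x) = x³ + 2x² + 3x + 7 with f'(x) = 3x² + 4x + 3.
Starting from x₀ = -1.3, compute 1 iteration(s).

f(x) = x³ + 2x² + 3x + 7
f'(x) = 3x² + 4x + 3
x₀ = -1.3

Newton-Raphson formula: x_{n+1} = x_n - f(x_n)/f'(x_n)

Iteration 1:
  f(-1.300000) = 4.283000
  f'(-1.300000) = 2.870000
  x_1 = -1.300000 - 4.283000/2.870000 = -2.792334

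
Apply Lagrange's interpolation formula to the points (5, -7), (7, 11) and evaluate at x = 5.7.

Lagrange interpolation formula:
P(x) = Σ yᵢ × Lᵢ(x)
where Lᵢ(x) = Π_{j≠i} (x - xⱼ)/(xᵢ - xⱼ)

L_0(5.7) = (5.7 - 7)/(5 - 7) = 0.650000
L_1(5.7) = (5.7 - 5)/(7 - 5) = 0.350000

P(5.7) = (-7)×L_0(5.7) + 11×L_1(5.7)
P(5.7) = -0.700000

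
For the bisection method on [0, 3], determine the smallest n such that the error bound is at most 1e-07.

We need (b-a)/2^n ≤ 1e-07
(3 - 0)/2^n ≤ 1e-07
3/2^n ≤ 1e-07
2^n ≥ 30000000
n ≥ log₂(30000000) = 24.84
n ≥ 25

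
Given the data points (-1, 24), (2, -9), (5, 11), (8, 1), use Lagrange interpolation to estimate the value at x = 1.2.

Lagrange interpolation formula:
P(x) = Σ yᵢ × Lᵢ(x)
where Lᵢ(x) = Π_{j≠i} (x - xⱼ)/(xᵢ - xⱼ)

L_0(1.2) = (1.2 - 2)/(-1 - 2) × (1.2 - 5)/(-1 - 5) × (1.2 - 8)/(-1 - 8) = 0.127605
L_1(1.2) = (1.2 - (-1))/(2 - (-1)) × (1.2 - 5)/(2 - 5) × (1.2 - 8)/(2 - 8) = 1.052741
L_2(1.2) = (1.2 - (-1))/(5 - (-1)) × (1.2 - 2)/(5 - 2) × (1.2 - 8)/(5 - 8) = -0.221630
L_3(1.2) = (1.2 - (-1))/(8 - (-1)) × (1.2 - 2)/(8 - 2) × (1.2 - 5)/(8 - 5) = 0.041284

P(1.2) = 24×L_0(1.2) + (-9)×L_1(1.2) + 11×L_2(1.2) + 1×L_3(1.2)
P(1.2) = -8.808790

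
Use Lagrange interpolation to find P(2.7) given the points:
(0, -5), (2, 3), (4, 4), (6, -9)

Lagrange interpolation formula:
P(x) = Σ yᵢ × Lᵢ(x)
where Lᵢ(x) = Π_{j≠i} (x - xⱼ)/(xᵢ - xⱼ)

L_0(2.7) = (2.7 - 2)/(0 - 2) × (2.7 - 4)/(0 - 4) × (2.7 - 6)/(0 - 6) = -0.062563
L_1(2.7) = (2.7 - 0)/(2 - 0) × (2.7 - 4)/(2 - 4) × (2.7 - 6)/(2 - 6) = 0.723937
L_2(2.7) = (2.7 - 0)/(4 - 0) × (2.7 - 2)/(4 - 2) × (2.7 - 6)/(4 - 6) = 0.389813
L_3(2.7) = (2.7 - 0)/(6 - 0) × (2.7 - 2)/(6 - 2) × (2.7 - 4)/(6 - 4) = -0.051188

P(2.7) = (-5)×L_0(2.7) + 3×L_1(2.7) + 4×L_2(2.7) + (-9)×L_3(2.7)
P(2.7) = 4.504562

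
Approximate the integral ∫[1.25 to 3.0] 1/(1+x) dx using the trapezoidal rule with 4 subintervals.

f(x) = 1/(1+x)
a = 1.25, b = 3.0, n = 4
h = (b - a)/n = 0.437500

Trapezoidal rule: (h/2)[f(x₀) + 2f(x₁) + 2f(x₂) + ... + f(xₙ)]

x_0 = 1.2500, f(x_0) = 0.444444, coefficient = 1
x_1 = 1.6875, f(x_1) = 0.372093, coefficient = 2
x_2 = 2.1250, f(x_2) = 0.320000, coefficient = 2
x_3 = 2.5625, f(x_3) = 0.280702, coefficient = 2
x_4 = 3.0000, f(x_4) = 0.250000, coefficient = 1

I ≈ (0.437500/2) × 2.640034 = 0.577507
Exact value: 0.575364
Error: 0.002143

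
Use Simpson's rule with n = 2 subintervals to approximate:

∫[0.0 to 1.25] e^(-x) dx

f(x) = e^(-x)
a = 0.0, b = 1.25, n = 2
h = (b - a)/n = 0.625000

Simpson's rule: (h/3)[f(x₀) + 4f(x₁) + 2f(x₂) + ... + f(xₙ)]

x_0 = 0.0000, f(x_0) = 1.000000, coefficient = 1
x_1 = 0.6250, f(x_1) = 0.535261, coefficient = 4
x_2 = 1.2500, f(x_2) = 0.286505, coefficient = 1

I ≈ (0.625000/3) × 3.427551 = 0.714073
Exact value: 0.713495
Error: 0.000578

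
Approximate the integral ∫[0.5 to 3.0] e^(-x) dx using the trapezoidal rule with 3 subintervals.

f(x) = e^(-x)
a = 0.5, b = 3.0, n = 3
h = (b - a)/n = 0.833333

Trapezoidal rule: (h/2)[f(x₀) + 2f(x₁) + 2f(x₂) + ... + f(xₙ)]

x_0 = 0.5000, f(x_0) = 0.606531, coefficient = 1
x_1 = 1.3333, f(x_1) = 0.263597, coefficient = 2
x_2 = 2.1667, f(x_2) = 0.114559, coefficient = 2
x_3 = 3.0000, f(x_3) = 0.049787, coefficient = 1

I ≈ (0.833333/2) × 1.412630 = 0.588596
Exact value: 0.556744
Error: 0.031852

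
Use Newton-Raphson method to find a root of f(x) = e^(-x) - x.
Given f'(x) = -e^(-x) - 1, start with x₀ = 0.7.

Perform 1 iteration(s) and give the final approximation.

f(x) = e^(-x) - x
f'(x) = -e^(-x) - 1
x₀ = 0.7

Newton-Raphson formula: x_{n+1} = x_n - f(x_n)/f'(x_n)

Iteration 1:
  f(0.700000) = -0.203415
  f'(0.700000) = -1.496585
  x_1 = 0.700000 - (-0.203415)/(-1.496585) = 0.564081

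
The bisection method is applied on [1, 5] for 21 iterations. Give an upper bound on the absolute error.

Bisection error bound: |error| ≤ (b-a)/2^n
|error| ≤ (5 - 1)/2^21 = 4/2^21
|error| ≤ 0.0000019073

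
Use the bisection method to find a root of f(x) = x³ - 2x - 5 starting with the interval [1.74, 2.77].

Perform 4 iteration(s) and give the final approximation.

f(x) = x³ - 2x - 5
Initial interval: [1.74, 2.77]

Iteration 1:
  c_1 = (1.740000 + 2.770000)/2 = 2.255000
  f(c_1) = f(2.255000) = 1.956731
  f(a) × f(c) < 0, new interval: [1.740000, 2.255000]
Iteration 2:
  c_2 = (1.740000 + 2.255000)/2 = 1.997500
  f(c_2) = f(1.997500) = -1.024963
  f(a) × f(c) ≥ 0, new interval: [1.997500, 2.255000]
Iteration 3:
  c_3 = (1.997500 + 2.255000)/2 = 2.126250
  f(c_3) = f(2.126250) = 0.360147
  f(a) × f(c) < 0, new interval: [1.997500, 2.126250]
Iteration 4:
  c_4 = (1.997500 + 2.126250)/2 = 2.061875
  f(c_4) = f(2.061875) = -0.358042
  f(a) × f(c) ≥ 0, new interval: [2.061875, 2.126250]

After 4 iteration(s), the approximation is c_4 = 2.061875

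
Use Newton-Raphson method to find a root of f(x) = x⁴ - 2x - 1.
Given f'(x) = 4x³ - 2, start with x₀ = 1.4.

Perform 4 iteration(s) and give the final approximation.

f(x) = x⁴ - 2x - 1
f'(x) = 4x³ - 2
x₀ = 1.4

Newton-Raphson formula: x_{n+1} = x_n - f(x_n)/f'(x_n)

Iteration 1:
  f(1.400000) = 0.041600
  f'(1.400000) = 8.976000
  x_1 = 1.400000 - 0.041600/8.976000 = 1.395365
Iteration 2:
  f(1.395365) = 0.000252
  f'(1.395365) = 8.867355
  x_2 = 1.395365 - 0.000252/8.867355 = 1.395337
Iteration 3:
  f(1.395337) = 0.000000
  f'(1.395337) = 8.866691
  x_3 = 1.395337 - 0.000000/8.866691 = 1.395337
Iteration 4:
  f(1.395337) = 0.000000
  f'(1.395337) = 8.866691
  x_4 = 1.395337 - 0.000000/8.866691 = 1.395337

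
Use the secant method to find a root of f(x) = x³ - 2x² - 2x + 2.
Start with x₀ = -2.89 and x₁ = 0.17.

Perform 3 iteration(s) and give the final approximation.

f(x) = x³ - 2x² - 2x + 2
x₀ = -2.89, x₁ = 0.17

Secant formula: x_{n+1} = x_n - f(x_n)(x_n - x_{n-1})/(f(x_n) - f(x_{n-1}))

Iteration 1:
  f(-2.890000) = -33.061769
  f(0.170000) = 1.607113
  x_2 = 0.170000 - 1.607113×(0.170000 - (-2.890000))/(1.607113 - (-33.061769))
       = 0.028150
Iteration 2:
  f(0.170000) = 1.607113
  f(0.028150) = 1.942137
  x_3 = 0.028150 - 1.942137×(0.028150 - 0.170000)/(1.942137 - 1.607113)
       = 0.850455
Iteration 3:
  f(0.028150) = 1.942137
  f(0.850455) = -0.532344
  x_4 = 0.850455 - (-0.532344)×(0.850455 - 0.028150)/(-0.532344 - 1.942137)
       = 0.673549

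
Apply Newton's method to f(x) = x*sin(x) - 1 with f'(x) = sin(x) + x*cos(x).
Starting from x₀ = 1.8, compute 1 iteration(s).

f(x) = x*sin(x) - 1
f'(x) = sin(x) + x*cos(x)
x₀ = 1.8

Newton-Raphson formula: x_{n+1} = x_n - f(x_n)/f'(x_n)

Iteration 1:
  f(1.800000) = 0.752926
  f'(1.800000) = 0.564884
  x_1 = 1.800000 - 0.752926/0.564884 = 0.467114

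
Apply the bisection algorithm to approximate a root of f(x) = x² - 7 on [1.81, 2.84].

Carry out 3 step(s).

f(x) = x² - 7
Initial interval: [1.81, 2.84]

Iteration 1:
  c_1 = (1.810000 + 2.840000)/2 = 2.325000
  f(c_1) = f(2.325000) = -1.594375
  f(a) × f(c) ≥ 0, new interval: [2.325000, 2.840000]
Iteration 2:
  c_2 = (2.325000 + 2.840000)/2 = 2.582500
  f(c_2) = f(2.582500) = -0.330694
  f(a) × f(c) ≥ 0, new interval: [2.582500, 2.840000]
Iteration 3:
  c_3 = (2.582500 + 2.840000)/2 = 2.711250
  f(c_3) = f(2.711250) = 0.350877
  f(a) × f(c) < 0, new interval: [2.582500, 2.711250]

After 3 iteration(s), the approximation is c_3 = 2.711250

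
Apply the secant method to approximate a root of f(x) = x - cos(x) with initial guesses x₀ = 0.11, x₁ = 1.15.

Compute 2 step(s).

f(x) = x - cos(x)
x₀ = 0.11, x₁ = 1.15

Secant formula: x_{n+1} = x_n - f(x_n)(x_n - x_{n-1})/(f(x_n) - f(x_{n-1}))

Iteration 1:
  f(0.110000) = -0.883956
  f(1.150000) = 0.741513
  x_2 = 1.150000 - 0.741513×(1.150000 - 0.110000)/(0.741513 - (-0.883956))
       = 0.675569
Iteration 2:
  f(1.150000) = 0.741513
  f(0.675569) = -0.104783
  x_3 = 0.675569 - (-0.104783)×(0.675569 - 1.150000)/(-0.104783 - 0.741513)
       = 0.734310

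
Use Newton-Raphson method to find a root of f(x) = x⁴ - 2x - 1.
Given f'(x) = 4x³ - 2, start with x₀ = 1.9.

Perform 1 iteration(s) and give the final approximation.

f(x) = x⁴ - 2x - 1
f'(x) = 4x³ - 2
x₀ = 1.9

Newton-Raphson formula: x_{n+1} = x_n - f(x_n)/f'(x_n)

Iteration 1:
  f(1.900000) = 8.232100
  f'(1.900000) = 25.436000
  x_1 = 1.900000 - 8.232100/25.436000 = 1.576360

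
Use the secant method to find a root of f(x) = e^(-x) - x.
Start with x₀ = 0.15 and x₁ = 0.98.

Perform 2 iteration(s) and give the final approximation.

f(x) = e^(-x) - x
x₀ = 0.15, x₁ = 0.98

Secant formula: x_{n+1} = x_n - f(x_n)(x_n - x_{n-1})/(f(x_n) - f(x_{n-1}))

Iteration 1:
  f(0.150000) = 0.710708
  f(0.980000) = -0.604689
  x_2 = 0.980000 - (-0.604689)×(0.980000 - 0.150000)/(-0.604689 - 0.710708)
       = 0.598448
Iteration 2:
  f(0.980000) = -0.604689
  f(0.598448) = -0.048785
  x_3 = 0.598448 - (-0.048785)×(0.598448 - 0.980000)/(-0.048785 - (-0.604689))
       = 0.564965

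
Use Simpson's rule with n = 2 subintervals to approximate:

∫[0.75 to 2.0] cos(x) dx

f(x) = cos(x)
a = 0.75, b = 2.0, n = 2
h = (b - a)/n = 0.625000

Simpson's rule: (h/3)[f(x₀) + 4f(x₁) + 2f(x₂) + ... + f(xₙ)]

x_0 = 0.7500, f(x_0) = 0.731689, coefficient = 1
x_1 = 1.3750, f(x_1) = 0.194548, coefficient = 4
x_2 = 2.0000, f(x_2) = -0.416147, coefficient = 1

I ≈ (0.625000/3) × 1.093733 = 0.227861
Exact value: 0.227659
Error: 0.000202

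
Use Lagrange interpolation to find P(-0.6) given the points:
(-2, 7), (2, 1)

Lagrange interpolation formula:
P(x) = Σ yᵢ × Lᵢ(x)
where Lᵢ(x) = Π_{j≠i} (x - xⱼ)/(xᵢ - xⱼ)

L_0(-0.6) = (-0.6 - 2)/(-2 - 2) = 0.650000
L_1(-0.6) = (-0.6 - (-2))/(2 - (-2)) = 0.350000

P(-0.6) = 7×L_0(-0.6) + 1×L_1(-0.6)
P(-0.6) = 4.900000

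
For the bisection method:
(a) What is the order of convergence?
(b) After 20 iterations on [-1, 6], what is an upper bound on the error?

(a) Bisection has linear (order 1) convergence; the error is halved each step.

(b) Error bound = (b-a)/2^n = (6 - (-1))/2^{20}
    = 7/2^{20}

(a) 1 (linear); (b) error ≤ 6.68e-06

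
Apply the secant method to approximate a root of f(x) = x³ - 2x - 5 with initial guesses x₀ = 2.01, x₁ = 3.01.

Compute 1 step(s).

f(x) = x³ - 2x - 5
x₀ = 2.01, x₁ = 3.01

Secant formula: x_{n+1} = x_n - f(x_n)(x_n - x_{n-1})/(f(x_n) - f(x_{n-1}))

Iteration 1:
  f(2.010000) = -0.899399
  f(3.010000) = 16.250901
  x_2 = 3.010000 - 16.250901×(3.010000 - 2.010000)/(16.250901 - (-0.899399))
       = 2.062442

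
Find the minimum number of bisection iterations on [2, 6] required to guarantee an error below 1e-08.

We need (b-a)/2^n ≤ 1e-08
(6 - 2)/2^n ≤ 1e-08
4/2^n ≤ 1e-08
2^n ≥ 400000000
n ≥ log₂(400000000) = 28.58
n ≥ 29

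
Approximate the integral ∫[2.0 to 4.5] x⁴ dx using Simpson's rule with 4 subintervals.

f(x) = x⁴
a = 2.0, b = 4.5, n = 4
h = (b - a)/n = 0.625000

Simpson's rule: (h/3)[f(x₀) + 4f(x₁) + 2f(x₂) + ... + f(xₙ)]

x_0 = 2.0000, f(x_0) = 16.000000, coefficient = 1
x_1 = 2.6250, f(x_1) = 47.480713, coefficient = 4
x_2 = 3.2500, f(x_2) = 111.566406, coefficient = 2
x_3 = 3.8750, f(x_3) = 225.468994, coefficient = 4
x_4 = 4.5000, f(x_4) = 410.062500, coefficient = 1

I ≈ (0.625000/3) × 1740.994141 = 362.707113
Exact value: 362.656250
Error: 0.050863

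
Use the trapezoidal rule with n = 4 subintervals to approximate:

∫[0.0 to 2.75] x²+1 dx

f(x) = x²+1
a = 0.0, b = 2.75, n = 4
h = (b - a)/n = 0.687500

Trapezoidal rule: (h/2)[f(x₀) + 2f(x₁) + 2f(x₂) + ... + f(xₙ)]

x_0 = 0.0000, f(x_0) = 1.000000, coefficient = 1
x_1 = 0.6875, f(x_1) = 1.472656, coefficient = 2
x_2 = 1.3750, f(x_2) = 2.890625, coefficient = 2
x_3 = 2.0625, f(x_3) = 5.253906, coefficient = 2
x_4 = 2.7500, f(x_4) = 8.562500, coefficient = 1

I ≈ (0.687500/2) × 28.796875 = 9.898926
Exact value: 9.682292
Error: 0.216634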